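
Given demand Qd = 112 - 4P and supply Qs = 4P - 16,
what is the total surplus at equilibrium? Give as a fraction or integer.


Find equilibrium: 112 - 4P = 4P - 16
112 + 16 = 8P
P* = 128/8 = 16
Q* = 4*16 - 16 = 48
Inverse demand: P = 28 - Q/4, so P_max = 28
Inverse supply: P = 4 + Q/4, so P_min = 4
CS = (1/2) * 48 * (28 - 16) = 288
PS = (1/2) * 48 * (16 - 4) = 288
TS = CS + PS = 288 + 288 = 576

576


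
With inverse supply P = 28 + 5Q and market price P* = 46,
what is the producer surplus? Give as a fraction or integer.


Minimum supply price (at Q=0): P_min = 28
Quantity supplied at P* = 46:
Q* = (46 - 28)/5 = 18/5
PS = (1/2) * Q* * (P* - P_min)
PS = (1/2) * 18/5 * (46 - 28)
PS = (1/2) * 18/5 * 18 = 162/5

162/5


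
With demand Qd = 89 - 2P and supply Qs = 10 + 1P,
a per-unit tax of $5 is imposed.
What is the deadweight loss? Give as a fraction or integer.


Pre-tax equilibrium quantity: Q* = 109/3
Post-tax equilibrium quantity: Q_tax = 33
Reduction in quantity: Q* - Q_tax = 10/3
DWL = (1/2) * tax * (Q* - Q_tax)
DWL = (1/2) * 5 * 10/3 = 25/3

25/3


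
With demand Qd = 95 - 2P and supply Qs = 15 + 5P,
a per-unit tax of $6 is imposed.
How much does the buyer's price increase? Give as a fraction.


With a per-unit tax, the buyer's price increase depends on relative slopes.
Supply slope: d = 5, Demand slope: b = 2
Buyer's price increase = d * tax / (b + d)
= 5 * 6 / (2 + 5)
= 30 / 7 = 30/7

30/7


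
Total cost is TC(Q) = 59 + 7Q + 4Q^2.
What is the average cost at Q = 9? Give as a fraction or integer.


TC(9) = 59 + 7*9 + 4*9^2
TC(9) = 59 + 63 + 324 = 446
AC = TC/Q = 446/9 = 446/9

446/9


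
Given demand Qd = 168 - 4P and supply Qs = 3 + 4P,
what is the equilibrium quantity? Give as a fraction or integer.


First find equilibrium price:
168 - 4P = 3 + 4P
P* = 165/8 = 165/8
Then substitute into demand:
Q* = 168 - 4 * 165/8 = 171/2

171/2


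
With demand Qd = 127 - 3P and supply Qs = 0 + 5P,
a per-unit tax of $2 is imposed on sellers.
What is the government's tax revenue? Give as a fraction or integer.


With tax on sellers, new supply: Qs' = 0 + 5(P - 2)
= 5P - 10
New equilibrium quantity:
Q_new = 605/8
Tax revenue = tax * Q_new = 2 * 605/8 = 605/4

605/4


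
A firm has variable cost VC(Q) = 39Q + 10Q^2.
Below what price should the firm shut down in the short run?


AVC(Q) = VC(Q)/Q = 39 + 10Q
AVC is increasing in Q, so minimum AVC is at Q -> 0+.
Min AVC = 39
The firm should shut down if P < 39.

39


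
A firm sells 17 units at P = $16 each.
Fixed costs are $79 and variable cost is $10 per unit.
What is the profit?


Total Revenue = P * Q = 16 * 17 = $272
Total Cost = FC + VC*Q = 79 + 10*17 = $249
Profit = TR - TC = 272 - 249 = $23

$23


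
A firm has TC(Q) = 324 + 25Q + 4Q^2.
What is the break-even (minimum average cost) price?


AC(Q) = 324/Q + 25 + 4Q
To minimize: dAC/dQ = -324/Q^2 + 4 = 0
Q^2 = 324/4 = 81
Q* = 9
Min AC = 324/9 + 25 + 4*9
Min AC = 36 + 25 + 36 = 97

97


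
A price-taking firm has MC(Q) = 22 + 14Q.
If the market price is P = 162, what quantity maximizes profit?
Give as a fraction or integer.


In perfect competition, profit is maximized where P = MC.
162 = 22 + 14Q
140 = 14Q
Q* = 140/14 = 10

10


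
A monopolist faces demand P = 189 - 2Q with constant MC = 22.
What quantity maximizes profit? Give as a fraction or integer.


TR = P*Q = (189 - 2Q)Q = 189Q - 2Q^2
MR = dTR/dQ = 189 - 4Q
Set MR = MC:
189 - 4Q = 22
167 = 4Q
Q* = 167/4 = 167/4

167/4


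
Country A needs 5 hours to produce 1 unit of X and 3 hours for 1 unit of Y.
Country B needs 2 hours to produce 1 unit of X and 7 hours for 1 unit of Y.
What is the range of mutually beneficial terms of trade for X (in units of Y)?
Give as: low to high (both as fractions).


Opportunity cost of X for Country A = hours_X / hours_Y = 5/3 = 5/3 units of Y
Opportunity cost of X for Country B = hours_X / hours_Y = 2/7 = 2/7 units of Y
Terms of trade must be between the two opportunity costs.
Range: 2/7 to 5/3

2/7 to 5/3


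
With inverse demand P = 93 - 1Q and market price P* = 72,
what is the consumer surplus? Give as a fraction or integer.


Maximum willingness to pay (at Q=0): P_max = 93
Quantity demanded at P* = 72:
Q* = (93 - 72)/1 = 21
CS = (1/2) * Q* * (P_max - P*)
CS = (1/2) * 21 * (93 - 72)
CS = (1/2) * 21 * 21 = 441/2

441/2


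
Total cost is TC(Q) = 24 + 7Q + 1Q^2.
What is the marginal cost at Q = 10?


MC = dTC/dQ = 7 + 2*1*Q
At Q = 10:
MC = 7 + 2*10
MC = 7 + 20 = 27

27


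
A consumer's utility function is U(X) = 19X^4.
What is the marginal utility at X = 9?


MU = dU/dX = 19*4*X^(4-1)
MU = 76*X^3
At X = 9:
MU = 76 * 9^3
MU = 76 * 729 = 55404

55404


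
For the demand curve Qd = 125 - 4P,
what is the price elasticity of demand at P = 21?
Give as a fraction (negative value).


dQ/dP = -4
At P = 21: Q = 125 - 4*21 = 41
E = (dQ/dP)(P/Q) = (-4)(21/41) = -84/41

-84/41


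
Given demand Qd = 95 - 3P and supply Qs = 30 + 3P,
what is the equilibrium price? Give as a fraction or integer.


At equilibrium, Qd = Qs.
95 - 3P = 30 + 3P
95 - 30 = 3P + 3P
65 = 6P
P* = 65/6 = 65/6

65/6


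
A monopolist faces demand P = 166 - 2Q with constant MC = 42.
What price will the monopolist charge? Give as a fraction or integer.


MR = 166 - 4Q
Set MR = MC: 166 - 4Q = 42
Q* = 31
Substitute into demand:
P* = 166 - 2*31 = 104

104


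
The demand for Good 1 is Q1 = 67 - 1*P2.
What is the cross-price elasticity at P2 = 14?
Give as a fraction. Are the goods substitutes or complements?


dQ1/dP2 = -1
At P2 = 14: Q1 = 67 - 1*14 = 53
Exy = (dQ1/dP2)(P2/Q1) = -1 * 14 / 53 = -14/53
Since Exy < 0, the goods are complements.

-14/53 (complements)


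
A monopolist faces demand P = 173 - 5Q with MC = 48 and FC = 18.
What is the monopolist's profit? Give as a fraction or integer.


MR = MC: 173 - 10Q = 48
Q* = 25/2
P* = 173 - 5*25/2 = 221/2
Profit = (P* - MC)*Q* - FC
= (221/2 - 48)*25/2 - 18
= 125/2*25/2 - 18
= 3125/4 - 18 = 3053/4

3053/4


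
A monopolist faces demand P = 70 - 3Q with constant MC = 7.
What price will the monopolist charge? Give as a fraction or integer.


MR = 70 - 6Q
Set MR = MC: 70 - 6Q = 7
Q* = 21/2
Substitute into demand:
P* = 70 - 3*21/2 = 77/2

77/2


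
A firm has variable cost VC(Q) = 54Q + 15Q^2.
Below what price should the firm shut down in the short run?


AVC(Q) = VC(Q)/Q = 54 + 15Q
AVC is increasing in Q, so minimum AVC is at Q -> 0+.
Min AVC = 54
The firm should shut down if P < 54.

54


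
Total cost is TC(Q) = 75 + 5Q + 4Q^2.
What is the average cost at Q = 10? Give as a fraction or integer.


TC(10) = 75 + 5*10 + 4*10^2
TC(10) = 75 + 50 + 400 = 525
AC = TC/Q = 525/10 = 105/2

105/2


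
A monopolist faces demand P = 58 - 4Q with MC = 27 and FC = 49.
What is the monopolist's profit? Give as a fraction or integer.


MR = MC: 58 - 8Q = 27
Q* = 31/8
P* = 58 - 4*31/8 = 85/2
Profit = (P* - MC)*Q* - FC
= (85/2 - 27)*31/8 - 49
= 31/2*31/8 - 49
= 961/16 - 49 = 177/16

177/16


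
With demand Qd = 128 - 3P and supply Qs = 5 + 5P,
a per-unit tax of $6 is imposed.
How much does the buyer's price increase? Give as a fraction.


With a per-unit tax, the buyer's price increase depends on relative slopes.
Supply slope: d = 5, Demand slope: b = 3
Buyer's price increase = d * tax / (b + d)
= 5 * 6 / (3 + 5)
= 30 / 8 = 15/4

15/4


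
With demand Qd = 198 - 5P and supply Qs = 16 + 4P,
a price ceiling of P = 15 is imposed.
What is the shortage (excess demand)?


At P = 15:
Qd = 198 - 5*15 = 123
Qs = 16 + 4*15 = 76
Shortage = Qd - Qs = 123 - 76 = 47

47


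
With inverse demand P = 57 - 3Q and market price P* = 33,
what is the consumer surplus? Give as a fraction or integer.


Maximum willingness to pay (at Q=0): P_max = 57
Quantity demanded at P* = 33:
Q* = (57 - 33)/3 = 8
CS = (1/2) * Q* * (P_max - P*)
CS = (1/2) * 8 * (57 - 33)
CS = (1/2) * 8 * 24 = 96

96


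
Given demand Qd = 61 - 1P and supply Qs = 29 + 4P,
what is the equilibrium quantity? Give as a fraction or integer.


First find equilibrium price:
61 - 1P = 29 + 4P
P* = 32/5 = 32/5
Then substitute into demand:
Q* = 61 - 1 * 32/5 = 273/5

273/5


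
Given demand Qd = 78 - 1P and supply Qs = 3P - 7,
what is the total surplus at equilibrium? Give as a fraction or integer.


Find equilibrium: 78 - 1P = 3P - 7
78 + 7 = 4P
P* = 85/4 = 85/4
Q* = 3*85/4 - 7 = 227/4
Inverse demand: P = 78 - Q/1, so P_max = 78
Inverse supply: P = 7/3 + Q/3, so P_min = 7/3
CS = (1/2) * 227/4 * (78 - 85/4) = 51529/32
PS = (1/2) * 227/4 * (85/4 - 7/3) = 51529/96
TS = CS + PS = 51529/32 + 51529/96 = 51529/24

51529/24


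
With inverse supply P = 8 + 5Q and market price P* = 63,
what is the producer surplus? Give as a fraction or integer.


Minimum supply price (at Q=0): P_min = 8
Quantity supplied at P* = 63:
Q* = (63 - 8)/5 = 11
PS = (1/2) * Q* * (P* - P_min)
PS = (1/2) * 11 * (63 - 8)
PS = (1/2) * 11 * 55 = 605/2

605/2


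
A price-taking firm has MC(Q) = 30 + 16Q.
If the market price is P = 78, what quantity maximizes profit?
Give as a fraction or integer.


In perfect competition, profit is maximized where P = MC.
78 = 30 + 16Q
48 = 16Q
Q* = 48/16 = 3

3


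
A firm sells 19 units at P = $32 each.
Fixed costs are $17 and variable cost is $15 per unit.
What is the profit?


Total Revenue = P * Q = 32 * 19 = $608
Total Cost = FC + VC*Q = 17 + 15*19 = $302
Profit = TR - TC = 608 - 302 = $306

$306


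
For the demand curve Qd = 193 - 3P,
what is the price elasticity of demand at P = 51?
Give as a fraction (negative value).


dQ/dP = -3
At P = 51: Q = 193 - 3*51 = 40
E = (dQ/dP)(P/Q) = (-3)(51/40) = -153/40

-153/40


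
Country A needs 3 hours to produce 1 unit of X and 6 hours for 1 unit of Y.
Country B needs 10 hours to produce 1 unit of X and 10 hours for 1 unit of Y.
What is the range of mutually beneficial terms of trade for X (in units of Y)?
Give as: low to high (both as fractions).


Opportunity cost of X for Country A = hours_X / hours_Y = 3/6 = 1/2 units of Y
Opportunity cost of X for Country B = hours_X / hours_Y = 10/10 = 1 units of Y
Terms of trade must be between the two opportunity costs.
Range: 1/2 to 1

1/2 to 1


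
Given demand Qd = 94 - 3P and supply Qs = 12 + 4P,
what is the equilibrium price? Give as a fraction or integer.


At equilibrium, Qd = Qs.
94 - 3P = 12 + 4P
94 - 12 = 3P + 4P
82 = 7P
P* = 82/7 = 82/7

82/7


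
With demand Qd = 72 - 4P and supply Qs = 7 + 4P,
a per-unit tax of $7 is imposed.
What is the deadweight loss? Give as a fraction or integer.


Pre-tax equilibrium quantity: Q* = 79/2
Post-tax equilibrium quantity: Q_tax = 51/2
Reduction in quantity: Q* - Q_tax = 14
DWL = (1/2) * tax * (Q* - Q_tax)
DWL = (1/2) * 7 * 14 = 49

49


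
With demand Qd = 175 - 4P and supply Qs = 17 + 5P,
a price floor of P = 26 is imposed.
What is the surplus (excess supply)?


At P = 26:
Qd = 175 - 4*26 = 71
Qs = 17 + 5*26 = 147
Surplus = Qs - Qd = 147 - 71 = 76

76


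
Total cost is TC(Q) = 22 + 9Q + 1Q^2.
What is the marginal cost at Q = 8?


MC = dTC/dQ = 9 + 2*1*Q
At Q = 8:
MC = 9 + 2*8
MC = 9 + 16 = 25

25


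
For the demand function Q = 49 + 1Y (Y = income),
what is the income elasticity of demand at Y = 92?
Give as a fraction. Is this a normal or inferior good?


dQ/dY = 1
At Y = 92: Q = 49 + 1*92 = 141
Ey = (dQ/dY)(Y/Q) = 1 * 92 / 141 = 92/141
Since Ey > 0, this is a normal good.

92/141 (normal good)


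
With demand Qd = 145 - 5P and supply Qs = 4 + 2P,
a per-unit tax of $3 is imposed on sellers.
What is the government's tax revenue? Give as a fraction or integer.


With tax on sellers, new supply: Qs' = 4 + 2(P - 3)
= 2P - 2
New equilibrium quantity:
Q_new = 40
Tax revenue = tax * Q_new = 3 * 40 = 120

120


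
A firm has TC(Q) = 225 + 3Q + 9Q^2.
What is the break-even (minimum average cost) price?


AC(Q) = 225/Q + 3 + 9Q
To minimize: dAC/dQ = -225/Q^2 + 9 = 0
Q^2 = 225/9 = 25
Q* = 5
Min AC = 225/5 + 3 + 9*5
Min AC = 45 + 3 + 45 = 93

93


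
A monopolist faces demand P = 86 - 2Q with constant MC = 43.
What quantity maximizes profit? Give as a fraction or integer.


TR = P*Q = (86 - 2Q)Q = 86Q - 2Q^2
MR = dTR/dQ = 86 - 4Q
Set MR = MC:
86 - 4Q = 43
43 = 4Q
Q* = 43/4 = 43/4

43/4


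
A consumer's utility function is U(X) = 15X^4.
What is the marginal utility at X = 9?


MU = dU/dX = 15*4*X^(4-1)
MU = 60*X^3
At X = 9:
MU = 60 * 9^3
MU = 60 * 729 = 43740

43740


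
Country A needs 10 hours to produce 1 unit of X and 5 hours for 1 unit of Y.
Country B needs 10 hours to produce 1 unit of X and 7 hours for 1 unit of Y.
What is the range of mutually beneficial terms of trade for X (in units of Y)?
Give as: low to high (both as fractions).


Opportunity cost of X for Country A = hours_X / hours_Y = 10/5 = 2 units of Y
Opportunity cost of X for Country B = hours_X / hours_Y = 10/7 = 10/7 units of Y
Terms of trade must be between the two opportunity costs.
Range: 10/7 to 2

10/7 to 2


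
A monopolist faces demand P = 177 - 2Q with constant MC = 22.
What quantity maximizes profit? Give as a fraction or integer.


TR = P*Q = (177 - 2Q)Q = 177Q - 2Q^2
MR = dTR/dQ = 177 - 4Q
Set MR = MC:
177 - 4Q = 22
155 = 4Q
Q* = 155/4 = 155/4

155/4


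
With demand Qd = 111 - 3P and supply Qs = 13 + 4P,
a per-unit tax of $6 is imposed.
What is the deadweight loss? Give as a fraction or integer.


Pre-tax equilibrium quantity: Q* = 69
Post-tax equilibrium quantity: Q_tax = 411/7
Reduction in quantity: Q* - Q_tax = 72/7
DWL = (1/2) * tax * (Q* - Q_tax)
DWL = (1/2) * 6 * 72/7 = 216/7

216/7


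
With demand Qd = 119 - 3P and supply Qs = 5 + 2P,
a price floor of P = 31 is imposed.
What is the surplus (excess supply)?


At P = 31:
Qd = 119 - 3*31 = 26
Qs = 5 + 2*31 = 67
Surplus = Qs - Qd = 67 - 26 = 41

41


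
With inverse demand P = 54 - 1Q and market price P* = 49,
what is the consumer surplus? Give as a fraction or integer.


Maximum willingness to pay (at Q=0): P_max = 54
Quantity demanded at P* = 49:
Q* = (54 - 49)/1 = 5
CS = (1/2) * Q* * (P_max - P*)
CS = (1/2) * 5 * (54 - 49)
CS = (1/2) * 5 * 5 = 25/2

25/2


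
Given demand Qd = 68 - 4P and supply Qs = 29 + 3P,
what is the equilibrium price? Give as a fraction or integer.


At equilibrium, Qd = Qs.
68 - 4P = 29 + 3P
68 - 29 = 4P + 3P
39 = 7P
P* = 39/7 = 39/7

39/7


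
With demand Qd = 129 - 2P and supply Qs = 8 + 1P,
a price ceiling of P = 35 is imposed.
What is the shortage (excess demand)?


At P = 35:
Qd = 129 - 2*35 = 59
Qs = 8 + 1*35 = 43
Shortage = Qd - Qs = 59 - 43 = 16

16


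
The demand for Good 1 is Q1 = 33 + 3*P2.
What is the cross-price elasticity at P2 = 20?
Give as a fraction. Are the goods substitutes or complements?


dQ1/dP2 = 3
At P2 = 20: Q1 = 33 + 3*20 = 93
Exy = (dQ1/dP2)(P2/Q1) = 3 * 20 / 93 = 20/31
Since Exy > 0, the goods are substitutes.

20/31 (substitutes)


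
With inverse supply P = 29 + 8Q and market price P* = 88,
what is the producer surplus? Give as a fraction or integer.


Minimum supply price (at Q=0): P_min = 29
Quantity supplied at P* = 88:
Q* = (88 - 29)/8 = 59/8
PS = (1/2) * Q* * (P* - P_min)
PS = (1/2) * 59/8 * (88 - 29)
PS = (1/2) * 59/8 * 59 = 3481/16

3481/16


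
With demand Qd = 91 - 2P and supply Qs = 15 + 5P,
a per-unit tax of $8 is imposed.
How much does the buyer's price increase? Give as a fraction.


With a per-unit tax, the buyer's price increase depends on relative slopes.
Supply slope: d = 5, Demand slope: b = 2
Buyer's price increase = d * tax / (b + d)
= 5 * 8 / (2 + 5)
= 40 / 7 = 40/7

40/7


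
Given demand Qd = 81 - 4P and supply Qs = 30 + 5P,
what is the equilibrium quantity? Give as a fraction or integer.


First find equilibrium price:
81 - 4P = 30 + 5P
P* = 51/9 = 17/3
Then substitute into demand:
Q* = 81 - 4 * 17/3 = 175/3

175/3


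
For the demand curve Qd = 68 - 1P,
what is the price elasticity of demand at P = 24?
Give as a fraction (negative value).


dQ/dP = -1
At P = 24: Q = 68 - 1*24 = 44
E = (dQ/dP)(P/Q) = (-1)(24/44) = -6/11

-6/11


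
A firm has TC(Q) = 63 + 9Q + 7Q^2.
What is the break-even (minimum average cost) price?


AC(Q) = 63/Q + 9 + 7Q
To minimize: dAC/dQ = -63/Q^2 + 7 = 0
Q^2 = 63/7 = 9
Q* = 3
Min AC = 63/3 + 9 + 7*3
Min AC = 21 + 9 + 21 = 51

51


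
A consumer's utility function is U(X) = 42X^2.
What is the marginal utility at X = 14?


MU = dU/dX = 42*2*X^(2-1)
MU = 84*X^1
At X = 14:
MU = 84 * 14^1
MU = 84 * 14 = 1176

1176


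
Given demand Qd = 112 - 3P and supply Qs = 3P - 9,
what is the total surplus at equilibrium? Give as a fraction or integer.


Find equilibrium: 112 - 3P = 3P - 9
112 + 9 = 6P
P* = 121/6 = 121/6
Q* = 3*121/6 - 9 = 103/2
Inverse demand: P = 112/3 - Q/3, so P_max = 112/3
Inverse supply: P = 3 + Q/3, so P_min = 3
CS = (1/2) * 103/2 * (112/3 - 121/6) = 10609/24
PS = (1/2) * 103/2 * (121/6 - 3) = 10609/24
TS = CS + PS = 10609/24 + 10609/24 = 10609/12

10609/12


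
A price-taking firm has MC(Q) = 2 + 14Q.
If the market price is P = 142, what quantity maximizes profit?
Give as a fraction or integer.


In perfect competition, profit is maximized where P = MC.
142 = 2 + 14Q
140 = 14Q
Q* = 140/14 = 10

10


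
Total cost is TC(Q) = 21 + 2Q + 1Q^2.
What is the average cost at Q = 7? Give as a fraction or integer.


TC(7) = 21 + 2*7 + 1*7^2
TC(7) = 21 + 14 + 49 = 84
AC = TC/Q = 84/7 = 12

12


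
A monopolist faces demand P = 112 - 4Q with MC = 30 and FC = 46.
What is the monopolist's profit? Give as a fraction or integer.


MR = MC: 112 - 8Q = 30
Q* = 41/4
P* = 112 - 4*41/4 = 71
Profit = (P* - MC)*Q* - FC
= (71 - 30)*41/4 - 46
= 41*41/4 - 46
= 1681/4 - 46 = 1497/4

1497/4


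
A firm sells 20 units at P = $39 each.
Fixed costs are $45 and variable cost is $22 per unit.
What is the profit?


Total Revenue = P * Q = 39 * 20 = $780
Total Cost = FC + VC*Q = 45 + 22*20 = $485
Profit = TR - TC = 780 - 485 = $295

$295


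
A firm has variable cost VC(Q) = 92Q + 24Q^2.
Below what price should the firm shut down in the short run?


AVC(Q) = VC(Q)/Q = 92 + 24Q
AVC is increasing in Q, so minimum AVC is at Q -> 0+.
Min AVC = 92
The firm should shut down if P < 92.

92


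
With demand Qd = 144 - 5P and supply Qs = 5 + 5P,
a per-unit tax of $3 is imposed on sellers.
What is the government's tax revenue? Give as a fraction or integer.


With tax on sellers, new supply: Qs' = 5 + 5(P - 3)
= 5P - 10
New equilibrium quantity:
Q_new = 67
Tax revenue = tax * Q_new = 3 * 67 = 201

201


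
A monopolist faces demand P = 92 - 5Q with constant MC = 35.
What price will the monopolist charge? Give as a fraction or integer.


MR = 92 - 10Q
Set MR = MC: 92 - 10Q = 35
Q* = 57/10
Substitute into demand:
P* = 92 - 5*57/10 = 127/2

127/2


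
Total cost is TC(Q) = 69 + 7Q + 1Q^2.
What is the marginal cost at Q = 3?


MC = dTC/dQ = 7 + 2*1*Q
At Q = 3:
MC = 7 + 2*3
MC = 7 + 6 = 13

13


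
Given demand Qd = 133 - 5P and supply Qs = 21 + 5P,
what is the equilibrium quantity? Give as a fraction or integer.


First find equilibrium price:
133 - 5P = 21 + 5P
P* = 112/10 = 56/5
Then substitute into demand:
Q* = 133 - 5 * 56/5 = 77

77


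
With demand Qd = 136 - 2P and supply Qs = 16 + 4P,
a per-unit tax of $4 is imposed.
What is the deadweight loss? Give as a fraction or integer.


Pre-tax equilibrium quantity: Q* = 96
Post-tax equilibrium quantity: Q_tax = 272/3
Reduction in quantity: Q* - Q_tax = 16/3
DWL = (1/2) * tax * (Q* - Q_tax)
DWL = (1/2) * 4 * 16/3 = 32/3

32/3


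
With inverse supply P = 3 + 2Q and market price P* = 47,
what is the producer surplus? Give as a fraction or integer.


Minimum supply price (at Q=0): P_min = 3
Quantity supplied at P* = 47:
Q* = (47 - 3)/2 = 22
PS = (1/2) * Q* * (P* - P_min)
PS = (1/2) * 22 * (47 - 3)
PS = (1/2) * 22 * 44 = 484

484


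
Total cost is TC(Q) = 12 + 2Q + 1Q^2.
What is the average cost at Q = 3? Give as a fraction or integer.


TC(3) = 12 + 2*3 + 1*3^2
TC(3) = 12 + 6 + 9 = 27
AC = TC/Q = 27/3 = 9

9


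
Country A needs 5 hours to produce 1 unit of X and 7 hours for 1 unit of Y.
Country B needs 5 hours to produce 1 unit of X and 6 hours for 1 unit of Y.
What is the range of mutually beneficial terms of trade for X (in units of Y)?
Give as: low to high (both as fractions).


Opportunity cost of X for Country A = hours_X / hours_Y = 5/7 = 5/7 units of Y
Opportunity cost of X for Country B = hours_X / hours_Y = 5/6 = 5/6 units of Y
Terms of trade must be between the two opportunity costs.
Range: 5/7 to 5/6

5/7 to 5/6


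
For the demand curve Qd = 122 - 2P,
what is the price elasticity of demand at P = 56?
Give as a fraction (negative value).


dQ/dP = -2
At P = 56: Q = 122 - 2*56 = 10
E = (dQ/dP)(P/Q) = (-2)(56/10) = -56/5

-56/5


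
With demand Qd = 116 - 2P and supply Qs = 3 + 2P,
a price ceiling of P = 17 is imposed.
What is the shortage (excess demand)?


At P = 17:
Qd = 116 - 2*17 = 82
Qs = 3 + 2*17 = 37
Shortage = Qd - Qs = 82 - 37 = 45

45


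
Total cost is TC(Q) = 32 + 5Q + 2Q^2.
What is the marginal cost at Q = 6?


MC = dTC/dQ = 5 + 2*2*Q
At Q = 6:
MC = 5 + 4*6
MC = 5 + 24 = 29

29


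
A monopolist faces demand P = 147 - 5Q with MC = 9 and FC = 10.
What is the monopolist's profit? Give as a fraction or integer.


MR = MC: 147 - 10Q = 9
Q* = 69/5
P* = 147 - 5*69/5 = 78
Profit = (P* - MC)*Q* - FC
= (78 - 9)*69/5 - 10
= 69*69/5 - 10
= 4761/5 - 10 = 4711/5

4711/5


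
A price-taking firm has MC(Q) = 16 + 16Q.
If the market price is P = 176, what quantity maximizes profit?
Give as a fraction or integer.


In perfect competition, profit is maximized where P = MC.
176 = 16 + 16Q
160 = 16Q
Q* = 160/16 = 10

10


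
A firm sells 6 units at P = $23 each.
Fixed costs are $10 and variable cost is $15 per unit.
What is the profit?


Total Revenue = P * Q = 23 * 6 = $138
Total Cost = FC + VC*Q = 10 + 15*6 = $100
Profit = TR - TC = 138 - 100 = $38

$38


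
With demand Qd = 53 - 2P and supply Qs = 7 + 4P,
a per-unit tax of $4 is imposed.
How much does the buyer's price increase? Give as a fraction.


With a per-unit tax, the buyer's price increase depends on relative slopes.
Supply slope: d = 4, Demand slope: b = 2
Buyer's price increase = d * tax / (b + d)
= 4 * 4 / (2 + 4)
= 16 / 6 = 8/3

8/3


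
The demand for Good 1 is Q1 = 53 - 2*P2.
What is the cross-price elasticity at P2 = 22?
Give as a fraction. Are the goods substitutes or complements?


dQ1/dP2 = -2
At P2 = 22: Q1 = 53 - 2*22 = 9
Exy = (dQ1/dP2)(P2/Q1) = -2 * 22 / 9 = -44/9
Since Exy < 0, the goods are complements.

-44/9 (complements)


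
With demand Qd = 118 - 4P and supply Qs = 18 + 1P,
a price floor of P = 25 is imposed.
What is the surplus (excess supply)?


At P = 25:
Qd = 118 - 4*25 = 18
Qs = 18 + 1*25 = 43
Surplus = Qs - Qd = 43 - 18 = 25

25


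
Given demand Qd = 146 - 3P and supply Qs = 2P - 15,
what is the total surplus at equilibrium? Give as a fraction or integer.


Find equilibrium: 146 - 3P = 2P - 15
146 + 15 = 5P
P* = 161/5 = 161/5
Q* = 2*161/5 - 15 = 247/5
Inverse demand: P = 146/3 - Q/3, so P_max = 146/3
Inverse supply: P = 15/2 + Q/2, so P_min = 15/2
CS = (1/2) * 247/5 * (146/3 - 161/5) = 61009/150
PS = (1/2) * 247/5 * (161/5 - 15/2) = 61009/100
TS = CS + PS = 61009/150 + 61009/100 = 61009/60

61009/60


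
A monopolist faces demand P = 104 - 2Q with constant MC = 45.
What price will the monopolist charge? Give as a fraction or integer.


MR = 104 - 4Q
Set MR = MC: 104 - 4Q = 45
Q* = 59/4
Substitute into demand:
P* = 104 - 2*59/4 = 149/2

149/2


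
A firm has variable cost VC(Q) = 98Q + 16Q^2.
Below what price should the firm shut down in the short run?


AVC(Q) = VC(Q)/Q = 98 + 16Q
AVC is increasing in Q, so minimum AVC is at Q -> 0+.
Min AVC = 98
The firm should shut down if P < 98.

98


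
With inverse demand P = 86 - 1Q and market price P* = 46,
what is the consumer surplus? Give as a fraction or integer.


Maximum willingness to pay (at Q=0): P_max = 86
Quantity demanded at P* = 46:
Q* = (86 - 46)/1 = 40
CS = (1/2) * Q* * (P_max - P*)
CS = (1/2) * 40 * (86 - 46)
CS = (1/2) * 40 * 40 = 800

800


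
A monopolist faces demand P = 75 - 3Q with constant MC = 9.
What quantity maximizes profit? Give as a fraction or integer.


TR = P*Q = (75 - 3Q)Q = 75Q - 3Q^2
MR = dTR/dQ = 75 - 6Q
Set MR = MC:
75 - 6Q = 9
66 = 6Q
Q* = 66/6 = 11

11


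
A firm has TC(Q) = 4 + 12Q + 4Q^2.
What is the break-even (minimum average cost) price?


AC(Q) = 4/Q + 12 + 4Q
To minimize: dAC/dQ = -4/Q^2 + 4 = 0
Q^2 = 4/4 = 1
Q* = 1
Min AC = 4/1 + 12 + 4*1
Min AC = 4 + 12 + 4 = 20

20


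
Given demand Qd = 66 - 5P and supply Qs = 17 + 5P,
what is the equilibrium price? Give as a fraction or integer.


At equilibrium, Qd = Qs.
66 - 5P = 17 + 5P
66 - 17 = 5P + 5P
49 = 10P
P* = 49/10 = 49/10

49/10


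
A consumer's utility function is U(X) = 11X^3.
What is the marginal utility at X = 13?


MU = dU/dX = 11*3*X^(3-1)
MU = 33*X^2
At X = 13:
MU = 33 * 13^2
MU = 33 * 169 = 5577

5577


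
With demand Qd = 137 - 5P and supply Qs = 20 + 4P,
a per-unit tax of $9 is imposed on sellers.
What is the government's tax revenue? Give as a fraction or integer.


With tax on sellers, new supply: Qs' = 20 + 4(P - 9)
= 4P - 16
New equilibrium quantity:
Q_new = 52
Tax revenue = tax * Q_new = 9 * 52 = 468

468


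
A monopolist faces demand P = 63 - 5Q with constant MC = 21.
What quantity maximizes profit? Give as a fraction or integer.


TR = P*Q = (63 - 5Q)Q = 63Q - 5Q^2
MR = dTR/dQ = 63 - 10Q
Set MR = MC:
63 - 10Q = 21
42 = 10Q
Q* = 42/10 = 21/5

21/5


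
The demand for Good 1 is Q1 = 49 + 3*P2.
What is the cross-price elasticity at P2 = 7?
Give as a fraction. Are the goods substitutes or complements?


dQ1/dP2 = 3
At P2 = 7: Q1 = 49 + 3*7 = 70
Exy = (dQ1/dP2)(P2/Q1) = 3 * 7 / 70 = 3/10
Since Exy > 0, the goods are substitutes.

3/10 (substitutes)


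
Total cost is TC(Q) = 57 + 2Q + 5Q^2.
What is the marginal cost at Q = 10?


MC = dTC/dQ = 2 + 2*5*Q
At Q = 10:
MC = 2 + 10*10
MC = 2 + 100 = 102

102


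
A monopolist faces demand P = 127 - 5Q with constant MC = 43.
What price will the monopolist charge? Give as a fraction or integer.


MR = 127 - 10Q
Set MR = MC: 127 - 10Q = 43
Q* = 42/5
Substitute into demand:
P* = 127 - 5*42/5 = 85

85


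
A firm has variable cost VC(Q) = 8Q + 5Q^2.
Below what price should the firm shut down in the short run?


AVC(Q) = VC(Q)/Q = 8 + 5Q
AVC is increasing in Q, so minimum AVC is at Q -> 0+.
Min AVC = 8
The firm should shut down if P < 8.

8


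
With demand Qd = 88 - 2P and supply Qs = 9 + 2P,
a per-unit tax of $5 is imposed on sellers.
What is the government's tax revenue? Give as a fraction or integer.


With tax on sellers, new supply: Qs' = 9 + 2(P - 5)
= 2P - 1
New equilibrium quantity:
Q_new = 87/2
Tax revenue = tax * Q_new = 5 * 87/2 = 435/2

435/2


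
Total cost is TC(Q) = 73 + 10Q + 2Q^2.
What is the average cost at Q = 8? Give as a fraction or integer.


TC(8) = 73 + 10*8 + 2*8^2
TC(8) = 73 + 80 + 128 = 281
AC = TC/Q = 281/8 = 281/8

281/8


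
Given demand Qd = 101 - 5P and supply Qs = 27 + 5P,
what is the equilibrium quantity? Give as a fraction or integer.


First find equilibrium price:
101 - 5P = 27 + 5P
P* = 74/10 = 37/5
Then substitute into demand:
Q* = 101 - 5 * 37/5 = 64

64


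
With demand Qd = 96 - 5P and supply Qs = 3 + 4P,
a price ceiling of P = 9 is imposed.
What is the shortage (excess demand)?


At P = 9:
Qd = 96 - 5*9 = 51
Qs = 3 + 4*9 = 39
Shortage = Qd - Qs = 51 - 39 = 12

12


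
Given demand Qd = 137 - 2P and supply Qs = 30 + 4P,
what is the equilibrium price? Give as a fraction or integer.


At equilibrium, Qd = Qs.
137 - 2P = 30 + 4P
137 - 30 = 2P + 4P
107 = 6P
P* = 107/6 = 107/6

107/6


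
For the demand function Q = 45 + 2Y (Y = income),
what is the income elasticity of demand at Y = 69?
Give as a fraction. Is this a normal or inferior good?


dQ/dY = 2
At Y = 69: Q = 45 + 2*69 = 183
Ey = (dQ/dY)(Y/Q) = 2 * 69 / 183 = 46/61
Since Ey > 0, this is a normal good.

46/61 (normal good)


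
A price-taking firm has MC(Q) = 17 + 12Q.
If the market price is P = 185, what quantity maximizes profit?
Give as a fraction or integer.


In perfect competition, profit is maximized where P = MC.
185 = 17 + 12Q
168 = 12Q
Q* = 168/12 = 14

14


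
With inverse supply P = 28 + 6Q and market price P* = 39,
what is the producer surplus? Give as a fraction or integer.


Minimum supply price (at Q=0): P_min = 28
Quantity supplied at P* = 39:
Q* = (39 - 28)/6 = 11/6
PS = (1/2) * Q* * (P* - P_min)
PS = (1/2) * 11/6 * (39 - 28)
PS = (1/2) * 11/6 * 11 = 121/12

121/12


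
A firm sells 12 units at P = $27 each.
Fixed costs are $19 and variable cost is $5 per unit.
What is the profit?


Total Revenue = P * Q = 27 * 12 = $324
Total Cost = FC + VC*Q = 19 + 5*12 = $79
Profit = TR - TC = 324 - 79 = $245

$245


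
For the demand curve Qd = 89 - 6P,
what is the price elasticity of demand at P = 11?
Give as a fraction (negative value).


dQ/dP = -6
At P = 11: Q = 89 - 6*11 = 23
E = (dQ/dP)(P/Q) = (-6)(11/23) = -66/23

-66/23


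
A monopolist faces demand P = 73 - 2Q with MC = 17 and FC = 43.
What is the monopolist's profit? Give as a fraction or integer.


MR = MC: 73 - 4Q = 17
Q* = 14
P* = 73 - 2*14 = 45
Profit = (P* - MC)*Q* - FC
= (45 - 17)*14 - 43
= 28*14 - 43
= 392 - 43 = 349

349


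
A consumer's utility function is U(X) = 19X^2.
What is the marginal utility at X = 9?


MU = dU/dX = 19*2*X^(2-1)
MU = 38*X^1
At X = 9:
MU = 38 * 9^1
MU = 38 * 9 = 342

342


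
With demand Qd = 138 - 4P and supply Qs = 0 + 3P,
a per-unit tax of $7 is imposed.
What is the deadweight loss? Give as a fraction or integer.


Pre-tax equilibrium quantity: Q* = 414/7
Post-tax equilibrium quantity: Q_tax = 330/7
Reduction in quantity: Q* - Q_tax = 12
DWL = (1/2) * tax * (Q* - Q_tax)
DWL = (1/2) * 7 * 12 = 42

42


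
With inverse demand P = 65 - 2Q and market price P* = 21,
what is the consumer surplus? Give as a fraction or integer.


Maximum willingness to pay (at Q=0): P_max = 65
Quantity demanded at P* = 21:
Q* = (65 - 21)/2 = 22
CS = (1/2) * Q* * (P_max - P*)
CS = (1/2) * 22 * (65 - 21)
CS = (1/2) * 22 * 44 = 484

484


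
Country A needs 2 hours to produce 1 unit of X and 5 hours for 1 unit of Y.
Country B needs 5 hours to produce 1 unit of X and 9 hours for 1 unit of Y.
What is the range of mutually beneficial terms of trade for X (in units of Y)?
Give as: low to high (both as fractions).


Opportunity cost of X for Country A = hours_X / hours_Y = 2/5 = 2/5 units of Y
Opportunity cost of X for Country B = hours_X / hours_Y = 5/9 = 5/9 units of Y
Terms of trade must be between the two opportunity costs.
Range: 2/5 to 5/9

2/5 to 5/9


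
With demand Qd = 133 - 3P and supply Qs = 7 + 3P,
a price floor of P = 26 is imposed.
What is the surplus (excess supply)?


At P = 26:
Qd = 133 - 3*26 = 55
Qs = 7 + 3*26 = 85
Surplus = Qs - Qd = 85 - 55 = 30

30


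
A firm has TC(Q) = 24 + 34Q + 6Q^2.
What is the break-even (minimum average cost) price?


AC(Q) = 24/Q + 34 + 6Q
To minimize: dAC/dQ = -24/Q^2 + 6 = 0
Q^2 = 24/6 = 4
Q* = 2
Min AC = 24/2 + 34 + 6*2
Min AC = 12 + 34 + 12 = 58

58


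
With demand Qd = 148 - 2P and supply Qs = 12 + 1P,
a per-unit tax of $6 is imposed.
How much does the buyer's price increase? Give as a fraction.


With a per-unit tax, the buyer's price increase depends on relative slopes.
Supply slope: d = 1, Demand slope: b = 2
Buyer's price increase = d * tax / (b + d)
= 1 * 6 / (2 + 1)
= 6 / 3 = 2

2


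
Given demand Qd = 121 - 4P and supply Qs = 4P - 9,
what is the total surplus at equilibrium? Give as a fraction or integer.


Find equilibrium: 121 - 4P = 4P - 9
121 + 9 = 8P
P* = 130/8 = 65/4
Q* = 4*65/4 - 9 = 56
Inverse demand: P = 121/4 - Q/4, so P_max = 121/4
Inverse supply: P = 9/4 + Q/4, so P_min = 9/4
CS = (1/2) * 56 * (121/4 - 65/4) = 392
PS = (1/2) * 56 * (65/4 - 9/4) = 392
TS = CS + PS = 392 + 392 = 784

784


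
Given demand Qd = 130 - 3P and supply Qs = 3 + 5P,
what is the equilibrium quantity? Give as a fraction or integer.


First find equilibrium price:
130 - 3P = 3 + 5P
P* = 127/8 = 127/8
Then substitute into demand:
Q* = 130 - 3 * 127/8 = 659/8

659/8


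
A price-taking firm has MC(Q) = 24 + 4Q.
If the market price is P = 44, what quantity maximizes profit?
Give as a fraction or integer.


In perfect competition, profit is maximized where P = MC.
44 = 24 + 4Q
20 = 4Q
Q* = 20/4 = 5

5


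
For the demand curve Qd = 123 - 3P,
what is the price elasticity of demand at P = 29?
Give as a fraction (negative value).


dQ/dP = -3
At P = 29: Q = 123 - 3*29 = 36
E = (dQ/dP)(P/Q) = (-3)(29/36) = -29/12

-29/12


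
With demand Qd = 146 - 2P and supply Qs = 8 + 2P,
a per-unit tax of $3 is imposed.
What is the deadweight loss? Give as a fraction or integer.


Pre-tax equilibrium quantity: Q* = 77
Post-tax equilibrium quantity: Q_tax = 74
Reduction in quantity: Q* - Q_tax = 3
DWL = (1/2) * tax * (Q* - Q_tax)
DWL = (1/2) * 3 * 3 = 9/2

9/2


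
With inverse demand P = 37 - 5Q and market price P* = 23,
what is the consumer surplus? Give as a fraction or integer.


Maximum willingness to pay (at Q=0): P_max = 37
Quantity demanded at P* = 23:
Q* = (37 - 23)/5 = 14/5
CS = (1/2) * Q* * (P_max - P*)
CS = (1/2) * 14/5 * (37 - 23)
CS = (1/2) * 14/5 * 14 = 98/5

98/5


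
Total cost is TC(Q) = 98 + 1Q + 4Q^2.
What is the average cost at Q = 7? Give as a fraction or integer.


TC(7) = 98 + 1*7 + 4*7^2
TC(7) = 98 + 7 + 196 = 301
AC = TC/Q = 301/7 = 43

43


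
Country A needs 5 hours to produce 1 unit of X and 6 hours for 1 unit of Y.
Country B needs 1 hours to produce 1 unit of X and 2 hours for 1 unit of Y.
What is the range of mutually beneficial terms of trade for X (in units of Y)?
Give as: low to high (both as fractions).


Opportunity cost of X for Country A = hours_X / hours_Y = 5/6 = 5/6 units of Y
Opportunity cost of X for Country B = hours_X / hours_Y = 1/2 = 1/2 units of Y
Terms of trade must be between the two opportunity costs.
Range: 1/2 to 5/6

1/2 to 5/6


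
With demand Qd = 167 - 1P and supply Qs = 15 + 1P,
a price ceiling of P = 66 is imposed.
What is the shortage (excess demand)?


At P = 66:
Qd = 167 - 1*66 = 101
Qs = 15 + 1*66 = 81
Shortage = Qd - Qs = 101 - 81 = 20

20


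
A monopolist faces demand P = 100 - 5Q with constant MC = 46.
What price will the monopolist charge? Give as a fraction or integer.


MR = 100 - 10Q
Set MR = MC: 100 - 10Q = 46
Q* = 27/5
Substitute into demand:
P* = 100 - 5*27/5 = 73

73


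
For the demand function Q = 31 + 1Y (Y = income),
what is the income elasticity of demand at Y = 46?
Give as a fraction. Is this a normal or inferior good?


dQ/dY = 1
At Y = 46: Q = 31 + 1*46 = 77
Ey = (dQ/dY)(Y/Q) = 1 * 46 / 77 = 46/77
Since Ey > 0, this is a normal good.

46/77 (normal good)


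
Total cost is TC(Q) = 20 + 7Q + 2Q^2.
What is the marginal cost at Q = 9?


MC = dTC/dQ = 7 + 2*2*Q
At Q = 9:
MC = 7 + 4*9
MC = 7 + 36 = 43

43


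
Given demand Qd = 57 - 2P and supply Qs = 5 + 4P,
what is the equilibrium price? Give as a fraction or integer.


At equilibrium, Qd = Qs.
57 - 2P = 5 + 4P
57 - 5 = 2P + 4P
52 = 6P
P* = 52/6 = 26/3

26/3


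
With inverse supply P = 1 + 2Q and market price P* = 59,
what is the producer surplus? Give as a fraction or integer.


Minimum supply price (at Q=0): P_min = 1
Quantity supplied at P* = 59:
Q* = (59 - 1)/2 = 29
PS = (1/2) * Q* * (P* - P_min)
PS = (1/2) * 29 * (59 - 1)
PS = (1/2) * 29 * 58 = 841

841


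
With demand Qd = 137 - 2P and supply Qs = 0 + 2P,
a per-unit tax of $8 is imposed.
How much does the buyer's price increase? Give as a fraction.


With a per-unit tax, the buyer's price increase depends on relative slopes.
Supply slope: d = 2, Demand slope: b = 2
Buyer's price increase = d * tax / (b + d)
= 2 * 8 / (2 + 2)
= 16 / 4 = 4

4


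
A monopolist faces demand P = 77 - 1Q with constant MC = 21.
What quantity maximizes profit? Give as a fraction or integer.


TR = P*Q = (77 - 1Q)Q = 77Q - 1Q^2
MR = dTR/dQ = 77 - 2Q
Set MR = MC:
77 - 2Q = 21
56 = 2Q
Q* = 56/2 = 28

28


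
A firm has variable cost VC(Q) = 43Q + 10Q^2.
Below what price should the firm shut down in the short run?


AVC(Q) = VC(Q)/Q = 43 + 10Q
AVC is increasing in Q, so minimum AVC is at Q -> 0+.
Min AVC = 43
The firm should shut down if P < 43.

43


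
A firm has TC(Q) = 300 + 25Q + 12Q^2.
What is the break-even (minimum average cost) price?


AC(Q) = 300/Q + 25 + 12Q
To minimize: dAC/dQ = -300/Q^2 + 12 = 0
Q^2 = 300/12 = 25
Q* = 5
Min AC = 300/5 + 25 + 12*5
Min AC = 60 + 25 + 60 = 145

145


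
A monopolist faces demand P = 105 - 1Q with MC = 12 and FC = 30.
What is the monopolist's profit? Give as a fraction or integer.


MR = MC: 105 - 2Q = 12
Q* = 93/2
P* = 105 - 1*93/2 = 117/2
Profit = (P* - MC)*Q* - FC
= (117/2 - 12)*93/2 - 30
= 93/2*93/2 - 30
= 8649/4 - 30 = 8529/4

8529/4


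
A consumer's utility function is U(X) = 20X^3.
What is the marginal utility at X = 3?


MU = dU/dX = 20*3*X^(3-1)
MU = 60*X^2
At X = 3:
MU = 60 * 3^2
MU = 60 * 9 = 540

540


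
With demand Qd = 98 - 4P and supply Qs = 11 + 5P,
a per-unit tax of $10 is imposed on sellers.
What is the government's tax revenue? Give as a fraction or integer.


With tax on sellers, new supply: Qs' = 11 + 5(P - 10)
= 5P - 39
New equilibrium quantity:
Q_new = 334/9
Tax revenue = tax * Q_new = 10 * 334/9 = 3340/9

3340/9


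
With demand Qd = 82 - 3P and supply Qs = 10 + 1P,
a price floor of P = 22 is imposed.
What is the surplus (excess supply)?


At P = 22:
Qd = 82 - 3*22 = 16
Qs = 10 + 1*22 = 32
Surplus = Qs - Qd = 32 - 16 = 16

16


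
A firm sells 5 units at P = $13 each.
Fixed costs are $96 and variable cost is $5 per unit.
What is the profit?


Total Revenue = P * Q = 13 * 5 = $65
Total Cost = FC + VC*Q = 96 + 5*5 = $121
Profit = TR - TC = 65 - 121 = $-56

$-56


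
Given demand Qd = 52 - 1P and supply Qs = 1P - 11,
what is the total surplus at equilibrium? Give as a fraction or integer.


Find equilibrium: 52 - 1P = 1P - 11
52 + 11 = 2P
P* = 63/2 = 63/2
Q* = 1*63/2 - 11 = 41/2
Inverse demand: P = 52 - Q/1, so P_max = 52
Inverse supply: P = 11 + Q/1, so P_min = 11
CS = (1/2) * 41/2 * (52 - 63/2) = 1681/8
PS = (1/2) * 41/2 * (63/2 - 11) = 1681/8
TS = CS + PS = 1681/8 + 1681/8 = 1681/4

1681/4


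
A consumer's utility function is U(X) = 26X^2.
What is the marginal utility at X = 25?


MU = dU/dX = 26*2*X^(2-1)
MU = 52*X^1
At X = 25:
MU = 52 * 25^1
MU = 52 * 25 = 1300

1300


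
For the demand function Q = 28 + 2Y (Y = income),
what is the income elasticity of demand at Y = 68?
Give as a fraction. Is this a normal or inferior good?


dQ/dY = 2
At Y = 68: Q = 28 + 2*68 = 164
Ey = (dQ/dY)(Y/Q) = 2 * 68 / 164 = 34/41
Since Ey > 0, this is a normal good.

34/41 (normal good)


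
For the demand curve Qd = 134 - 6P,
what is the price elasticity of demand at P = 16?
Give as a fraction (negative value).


dQ/dP = -6
At P = 16: Q = 134 - 6*16 = 38
E = (dQ/dP)(P/Q) = (-6)(16/38) = -48/19

-48/19


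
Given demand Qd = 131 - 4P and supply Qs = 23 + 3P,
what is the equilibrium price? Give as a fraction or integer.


At equilibrium, Qd = Qs.
131 - 4P = 23 + 3P
131 - 23 = 4P + 3P
108 = 7P
P* = 108/7 = 108/7

108/7


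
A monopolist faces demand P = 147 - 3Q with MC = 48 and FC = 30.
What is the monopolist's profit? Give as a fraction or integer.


MR = MC: 147 - 6Q = 48
Q* = 33/2
P* = 147 - 3*33/2 = 195/2
Profit = (P* - MC)*Q* - FC
= (195/2 - 48)*33/2 - 30
= 99/2*33/2 - 30
= 3267/4 - 30 = 3147/4

3147/4


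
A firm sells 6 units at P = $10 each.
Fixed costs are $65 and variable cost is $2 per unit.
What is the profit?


Total Revenue = P * Q = 10 * 6 = $60
Total Cost = FC + VC*Q = 65 + 2*6 = $77
Profit = TR - TC = 60 - 77 = $-17

$-17
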